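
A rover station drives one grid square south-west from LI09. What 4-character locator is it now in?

KI98

Longitude square 0; −1 → -1, wraps to 9, carry into field.
Longitude field L = 11; −1 → 10 = K.
Latitude square 9; −1 → 8.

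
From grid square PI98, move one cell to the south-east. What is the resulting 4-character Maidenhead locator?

Longitude square 9; +1 → 10, wraps to 0, carry into field.
Longitude field P = 15; +1 → 16 = Q.
Latitude square 8; −1 → 7.

QI07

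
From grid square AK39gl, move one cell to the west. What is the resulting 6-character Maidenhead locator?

Longitude subsquare g = 6; −1 → 5 = f.
The latitude characters are unchanged.

AK39fl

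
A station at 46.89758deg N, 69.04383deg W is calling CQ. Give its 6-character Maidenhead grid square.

Add 180° to longitude and 90° to latitude: 110.9562, 136.8976.
Field (20°×10°, letters A–R): 110.9562/20 → 5 → F, 136.8976/10 → 13 → N; chars FN.
Square (2°×1°, digits 0–9): 10.9562/2 → 5, 6.8976/1 → 6; chars 56.
Subsquare (5′×2.5′, letters a–x): 0.9562/0.0833333 → 11 → l, 0.8976/0.0416667 → 21 → v; chars lv.

FN56lv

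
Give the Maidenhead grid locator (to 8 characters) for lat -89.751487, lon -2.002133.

IA80xf99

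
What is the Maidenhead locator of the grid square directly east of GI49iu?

Longitude subsquare i = 8; +1 → 9 = j.
The latitude characters are unchanged.

GI49ju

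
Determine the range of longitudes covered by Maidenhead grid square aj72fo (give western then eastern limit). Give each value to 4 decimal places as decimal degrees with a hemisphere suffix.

165.5833° W, 165.5000° W

Field A=0, J=9: +0·20° lon, +9·10° lat → SW at lon -180°, lat 0°.
Square 7, 2: +7·2° lon, +2·1° lat → SW at lon -166°, lat 2°.
Subsquare f=5, o=14: +5·0.0833333° lon, +14·0.0416667° lat → SW at lon -165.583°, lat 2.58333°.
Cell spans 0.0833333° lon × 0.0416667° lat.
west 165.5833° W, east 165.5000° W.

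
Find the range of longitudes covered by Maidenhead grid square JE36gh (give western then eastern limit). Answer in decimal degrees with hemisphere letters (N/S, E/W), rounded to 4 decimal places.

6.5000° E, 6.5833° E

Field J=9, E=4: +9·20° lon, +4·10° lat → SW at lon 0°, lat -50°.
Square 3, 6: +3·2° lon, +6·1° lat → SW at lon 6°, lat -44°.
Subsquare g=6, h=7: +6·0.0833333° lon, +7·0.0416667° lat → SW at lon 6.5°, lat -43.7083°.
Cell spans 0.0833333° lon × 0.0416667° lat.
west 6.5000° E, east 6.5833° E.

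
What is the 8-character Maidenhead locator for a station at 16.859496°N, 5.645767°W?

Offset from 180°W / 90°S: lon 174.35423°, lat 106.85950°.
Field: lon ⌊174.35423/20⌋ = 8 → I; lat ⌊106.85950/10⌋ = 10 → K.
Square: lon ⌊14.35423/2⌋ = 7; lat ⌊6.85950/1⌋ = 6.
Subsquare: lon ⌊0.35423/0.0833333⌋ = 4 → e; lat ⌊0.85950/0.0416667⌋ = 20 → u.
Extended square: lon ⌊0.02090/0.00833333⌋ = 2; lat ⌊0.02616/0.00416667⌋ = 6.

IK76eu26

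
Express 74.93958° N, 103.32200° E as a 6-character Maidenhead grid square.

Shift to the Maidenhead origin (180°W, 90°S): lon 283.3220, lat 164.9396.
Field: 283.3220/20 → 14 → O, 164.9396/10 → 16 → Q; chars OQ.
Square: 3.3220/2 → 1, 4.9396/1 → 4; chars 14.
Subsquare: 1.3220/0.0833333 → 15 → p, 0.9396/0.0416667 → 22 → w; chars pw.

OQ14pw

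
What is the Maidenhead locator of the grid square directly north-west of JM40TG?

Longitude subsquare t = 19; −1 → 18 = s.
Latitude subsquare g = 6; +1 → 7 = h.

JM40sh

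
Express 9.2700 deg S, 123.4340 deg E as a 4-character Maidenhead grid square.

PI10

Add 180° to longitude and 90° to latitude: 303.43, 80.73.
Field: 303.43/20 → 15 → P, 80.73/10 → 8 → I; chars PI.
Square: 3.43/2 → 1, 0.73/1 → 0; chars 10.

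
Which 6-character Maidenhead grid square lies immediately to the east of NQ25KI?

NQ25li

Longitude subsquare k = 10; +1 → 11 = l.
The latitude characters are unchanged.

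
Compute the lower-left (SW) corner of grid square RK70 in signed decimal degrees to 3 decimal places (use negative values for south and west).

Field R=17, K=10: +17·20° lon, +10·10° lat → SW at lon 160°, lat 10°.
Square 7, 0: +7·2° lon, +0·1° lat → SW at lon 174°, lat 10°.
latitude 10.000, longitude 174.000.

10.000, 174.000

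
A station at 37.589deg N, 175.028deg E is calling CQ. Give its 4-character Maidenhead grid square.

Shift to the Maidenhead origin (180°W, 90°S): lon 355.03, lat 127.59.
Field (20°×10°, letters A–R): 355.03/20 → 17 → R, 127.59/10 → 12 → M; chars RM.
Square (2°×1°, digits 0–9): 15.03/2 → 7, 7.59/1 → 7; chars 77.

RM77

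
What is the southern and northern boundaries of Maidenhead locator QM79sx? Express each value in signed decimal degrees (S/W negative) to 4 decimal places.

39.9583, 40.0000

Field Q=16, M=12: +16·20° lon, +12·10° lat → SW at lon 140°, lat 30°.
Square 7, 9: +7·2° lon, +9·1° lat → SW at lon 154°, lat 39°.
Subsquare s=18, x=23: +18·0.0833333° lon, +23·0.0416667° lat → SW at lon 155.5°, lat 39.9583°.
Cell spans 0.0833333° lon × 0.0416667° lat.
south 39.9583, north 40.0000.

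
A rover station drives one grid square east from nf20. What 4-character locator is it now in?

NF30

Longitude square 2; +1 → 3.
The latitude characters are unchanged.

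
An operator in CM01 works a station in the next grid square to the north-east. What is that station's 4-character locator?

CM12

Longitude square 0; +1 → 1.
Latitude square 1; +1 → 2.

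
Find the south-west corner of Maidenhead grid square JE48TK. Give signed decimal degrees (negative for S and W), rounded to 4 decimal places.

Field J=9, E=4: +9·20° lon, +4·10° lat → SW at lon 0°, lat -50°.
Square 4, 8: +4·2° lon, +8·1° lat → SW at lon 8°, lat -42°.
Subsquare t=19, k=10: +19·0.0833333° lon, +10·0.0416667° lat → SW at lon 9.58333°, lat -41.5833°.
latitude -41.5833, longitude 9.5833.

-41.5833, 9.5833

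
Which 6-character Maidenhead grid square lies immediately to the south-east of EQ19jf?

Longitude subsquare j = 9; +1 → 10 = k.
Latitude subsquare f = 5; −1 → 4 = e.

EQ19ke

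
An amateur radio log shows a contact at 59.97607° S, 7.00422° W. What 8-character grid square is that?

ID60la95

Shift to the Maidenhead origin (180°W, 90°S): lon 172.99578, lat 30.02393.
Field: 172.99578/20 → 8 → I, 30.02393/10 → 3 → D; chars ID.
Square: 12.99578/2 → 6, 0.02393/1 → 0; chars 60.
Subsquare: 0.99578/0.0833333 → 11 → l, 0.02393/0.0416667 → 0 → a; chars la.
Extended square: 0.07911/0.00833333 → 9, 0.02393/0.00416667 → 5; chars 95.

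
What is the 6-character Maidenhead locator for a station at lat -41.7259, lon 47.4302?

LE38rg

Shift to the Maidenhead origin (180°W, 90°S): lon 227.4302, lat 48.2741.
Field: lon ⌊227.4302/20⌋ = 11 → L; lat ⌊48.2741/10⌋ = 4 → E.
Square: lon ⌊7.4302/2⌋ = 3; lat ⌊8.2741/1⌋ = 8.
Subsquare: lon ⌊1.4302/0.0833333⌋ = 17 → r; lat ⌊0.2741/0.0416667⌋ = 6 → g.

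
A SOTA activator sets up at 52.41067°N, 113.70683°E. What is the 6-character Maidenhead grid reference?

OO62uj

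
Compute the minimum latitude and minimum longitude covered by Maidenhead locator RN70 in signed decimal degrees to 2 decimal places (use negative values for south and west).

Field R=17, N=13: +17·20° lon, +13·10° lat → SW at lon 160°, lat 40°.
Square 7, 0: +7·2° lon, +0·1° lat → SW at lon 174°, lat 40°.
latitude 40.00, longitude 174.00.

40.00, 174.00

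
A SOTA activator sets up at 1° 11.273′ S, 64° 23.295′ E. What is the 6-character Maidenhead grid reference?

MI28et

Offset from 180°W / 90°S: lon 244.3882°, lat 88.8121°.
Field: 244.3882/20 → 12 → M, 88.8121/10 → 8 → I; chars MI.
Square: 4.3882/2 → 2, 8.8121/1 → 8; chars 28.
Subsquare: 0.3882/0.0833333 → 4 → e, 0.8121/0.0416667 → 19 → t; chars et.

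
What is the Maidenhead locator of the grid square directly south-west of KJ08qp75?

Longitude extended square 7; −1 → 6.
Latitude extended square 5; −1 → 4.

KJ08qp64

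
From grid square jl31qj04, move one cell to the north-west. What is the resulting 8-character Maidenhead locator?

JL31pj95

Longitude extended square 0; −1 → -1, wraps to 9, carry into subsquare.
Longitude subsquare q = 16; −1 → 15 = p.
Latitude extended square 4; +1 → 5.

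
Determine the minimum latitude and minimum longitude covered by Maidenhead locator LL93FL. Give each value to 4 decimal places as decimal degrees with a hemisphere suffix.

Field L=11, L=11: +11·20° lon, +11·10° lat → SW at lon 40°, lat 20°.
Square 9, 3: +9·2° lon, +3·1° lat → SW at lon 58°, lat 23°.
Subsquare f=5, l=11: +5·0.0833333° lon, +11·0.0416667° lat → SW at lon 58.4167°, lat 23.4583°.
latitude 23.4583° N, longitude 58.4167° E.

23.4583° N, 58.4167° E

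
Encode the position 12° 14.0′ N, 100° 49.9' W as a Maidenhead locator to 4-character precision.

DK92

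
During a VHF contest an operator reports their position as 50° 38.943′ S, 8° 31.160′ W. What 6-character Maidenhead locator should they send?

ID59ri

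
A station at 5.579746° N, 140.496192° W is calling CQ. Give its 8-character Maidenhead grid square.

BJ95sn09

Offset from 180°W / 90°S: lon 39.50381°, lat 95.57975°.
Field: 39.50381/20 → 1 → B, 95.57975/10 → 9 → J; chars BJ.
Square: 19.50381/2 → 9, 5.57975/1 → 5; chars 95.
Subsquare: 1.50381/0.0833333 → 18 → s, 0.57975/0.0416667 → 13 → n; chars sn.
Extended square: 0.00381/0.00833333 → 0, 0.03808/0.00416667 → 9; chars 09.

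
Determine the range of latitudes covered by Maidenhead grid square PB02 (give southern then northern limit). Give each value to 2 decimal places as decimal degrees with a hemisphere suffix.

78.00° S, 77.00° S

Field P=15, B=1: +15·20° lon, +1·10° lat → SW at lon 120°, lat -80°.
Square 0, 2: +0·2° lon, +2·1° lat → SW at lon 120°, lat -78°.
Cell spans 2° lon × 1° lat.
south 78.00° S, north 77.00° S.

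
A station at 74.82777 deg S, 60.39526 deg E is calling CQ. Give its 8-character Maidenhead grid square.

Offset from 180°W / 90°S: lon 240.39526°, lat 15.17223°.
Field: 240.39526/20 → 12 → M, 15.17223/10 → 1 → B; chars MB.
Square: 0.39526/2 → 0, 5.17223/1 → 5; chars 05.
Subsquare: 0.39526/0.0833333 → 4 → e, 0.17223/0.0416667 → 4 → e; chars ee.
Extended square: 0.06193/0.00833333 → 7, 0.00556/0.00416667 → 1; chars 71.

MB05ee71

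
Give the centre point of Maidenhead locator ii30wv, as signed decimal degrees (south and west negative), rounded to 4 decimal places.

-9.1042, -12.1250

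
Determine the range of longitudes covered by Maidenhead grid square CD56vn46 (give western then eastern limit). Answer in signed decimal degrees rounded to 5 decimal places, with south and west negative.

Field C=2, D=3: +2·20° lon, +3·10° lat → SW at lon -140°, lat -60°.
Square 5, 6: +5·2° lon, +6·1° lat → SW at lon -130°, lat -54°.
Subsquare v=21, n=13: +21·0.0833333° lon, +13·0.0416667° lat → SW at lon -128.25°, lat -53.4583°.
Extended square 4, 6: +4·0.00833333° lon, +6·0.00416667° lat → SW at lon -128.217°, lat -53.4333°.
Cell spans 0.00833333° lon × 0.00416667° lat.
west -128.21667, east -128.20833.

-128.21667, -128.20833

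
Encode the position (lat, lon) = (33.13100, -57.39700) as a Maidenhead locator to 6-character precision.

Add 180° to longitude and 90° to latitude: 122.6030, 123.1310.
Field: 122.6030/20 → 6 → G, 123.1310/10 → 12 → M; chars GM.
Square: 2.6030/2 → 1, 3.1310/1 → 3; chars 13.
Subsquare: 0.6030/0.0833333 → 7 → h, 0.1310/0.0416667 → 3 → d; chars hd.

GM13hd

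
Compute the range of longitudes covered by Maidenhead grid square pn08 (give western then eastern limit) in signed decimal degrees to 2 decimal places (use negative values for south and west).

Field P=15, N=13: +15·20° lon, +13·10° lat → SW at lon 120°, lat 40°.
Square 0, 8: +0·2° lon, +8·1° lat → SW at lon 120°, lat 48°.
Cell spans 2° lon × 1° lat.
west 120.00, east 122.00.

120.00, 122.00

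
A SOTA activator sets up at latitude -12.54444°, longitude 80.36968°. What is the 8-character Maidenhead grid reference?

NH07ek49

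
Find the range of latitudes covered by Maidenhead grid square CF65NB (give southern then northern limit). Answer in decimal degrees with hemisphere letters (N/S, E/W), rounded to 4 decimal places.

34.9583° S, 34.9167° S

Field C=2, F=5: +2·20° lon, +5·10° lat → SW at lon -140°, lat -40°.
Square 6, 5: +6·2° lon, +5·1° lat → SW at lon -128°, lat -35°.
Subsquare n=13, b=1: +13·0.0833333° lon, +1·0.0416667° lat → SW at lon -126.917°, lat -34.9583°.
Cell spans 0.0833333° lon × 0.0416667° lat.
south 34.9583° S, north 34.9167° S.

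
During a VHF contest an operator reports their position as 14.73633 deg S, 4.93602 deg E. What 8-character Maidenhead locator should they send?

JH25lg23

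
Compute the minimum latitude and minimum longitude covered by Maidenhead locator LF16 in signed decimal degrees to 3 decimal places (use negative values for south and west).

-34.000, 42.000

Field L=11, F=5: +11·20° lon, +5·10° lat → SW at lon 40°, lat -40°.
Square 1, 6: +1·2° lon, +6·1° lat → SW at lon 42°, lat -34°.
latitude -34.000, longitude 42.000.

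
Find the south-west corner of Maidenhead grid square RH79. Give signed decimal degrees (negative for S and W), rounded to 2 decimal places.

Field R=17, H=7: +17·20° lon, +7·10° lat → SW at lon 160°, lat -20°.
Square 7, 9: +7·2° lon, +9·1° lat → SW at lon 174°, lat -11°.
latitude -11.00, longitude 174.00.

-11.00, 174.00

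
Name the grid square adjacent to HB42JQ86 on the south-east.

HB42jq95

Longitude extended square 8; +1 → 9.
Latitude extended square 6; −1 → 5.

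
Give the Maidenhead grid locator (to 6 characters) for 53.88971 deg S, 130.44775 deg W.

CD46sc

Shift to the Maidenhead origin (180°W, 90°S): lon 49.5522, lat 36.1103.
Field: lon ⌊49.5522/20⌋ = 2 → C; lat ⌊36.1103/10⌋ = 3 → D.
Square: lon ⌊9.5522/2⌋ = 4; lat ⌊6.1103/1⌋ = 6.
Subsquare: lon ⌊1.5522/0.0833333⌋ = 18 → s; lat ⌊0.1103/0.0416667⌋ = 2 → c.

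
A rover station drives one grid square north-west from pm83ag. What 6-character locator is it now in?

PM73xh

Longitude subsquare a = 0; −1 → -1, wraps to 23 = x, carry into square.
Longitude square 8; −1 → 7.
Latitude subsquare g = 6; +1 → 7 = h.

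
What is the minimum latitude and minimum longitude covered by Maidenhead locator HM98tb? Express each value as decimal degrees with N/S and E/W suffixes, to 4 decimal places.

Field H=7, M=12: +7·20° lon, +12·10° lat → SW at lon -40°, lat 30°.
Square 9, 8: +9·2° lon, +8·1° lat → SW at lon -22°, lat 38°.
Subsquare t=19, b=1: +19·0.0833333° lon, +1·0.0416667° lat → SW at lon -20.4167°, lat 38.0417°.
latitude 38.0417° N, longitude 20.4167° W.

38.0417° N, 20.4167° W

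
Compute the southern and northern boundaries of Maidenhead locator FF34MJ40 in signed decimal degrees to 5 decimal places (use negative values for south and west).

-35.62500, -35.62083

Field F=5, F=5: +5·20° lon, +5·10° lat → SW at lon -80°, lat -40°.
Square 3, 4: +3·2° lon, +4·1° lat → SW at lon -74°, lat -36°.
Subsquare m=12, j=9: +12·0.0833333° lon, +9·0.0416667° lat → SW at lon -73°, lat -35.625°.
Extended square 4, 0: +4·0.00833333° lon, +0·0.00416667° lat → SW at lon -72.9667°, lat -35.625°.
Cell spans 0.00833333° lon × 0.00416667° lat.
south -35.62500, north -35.62083.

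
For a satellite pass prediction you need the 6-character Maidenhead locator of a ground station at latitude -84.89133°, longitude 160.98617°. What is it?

Add 180° to longitude and 90° to latitude: 340.9862, 5.1087.
Field: lon ⌊340.9862/20⌋ = 17 → R; lat ⌊5.1087/10⌋ = 0 → A.
Square: lon ⌊0.9862/2⌋ = 0; lat ⌊5.1087/1⌋ = 5.
Subsquare: lon ⌊0.9862/0.0833333⌋ = 11 → l; lat ⌊0.1087/0.0416667⌋ = 2 → c.

RA05lc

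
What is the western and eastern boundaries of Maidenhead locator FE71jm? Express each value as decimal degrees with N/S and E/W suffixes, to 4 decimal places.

65.2500° W, 65.1667° W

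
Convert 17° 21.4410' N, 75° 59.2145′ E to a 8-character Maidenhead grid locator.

Shift to the Maidenhead origin (180°W, 90°S): lon 255.98691, lat 107.35735.
Field: lon ⌊255.98691/20⌋ = 12 → M; lat ⌊107.35735/10⌋ = 10 → K.
Square: lon ⌊15.98691/2⌋ = 7; lat ⌊7.35735/1⌋ = 7.
Subsquare: lon ⌊1.98691/0.0833333⌋ = 23 → x; lat ⌊0.35735/0.0416667⌋ = 8 → i.
Extended square: lon ⌊0.07024/0.00833333⌋ = 8; lat ⌊0.02402/0.00416667⌋ = 5.

MK77xi85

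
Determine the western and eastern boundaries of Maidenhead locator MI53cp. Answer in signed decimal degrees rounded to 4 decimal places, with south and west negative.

Field M=12, I=8: +12·20° lon, +8·10° lat → SW at lon 60°, lat -10°.
Square 5, 3: +5·2° lon, +3·1° lat → SW at lon 70°, lat -7°.
Subsquare c=2, p=15: +2·0.0833333° lon, +15·0.0416667° lat → SW at lon 70.1667°, lat -6.375°.
Cell spans 0.0833333° lon × 0.0416667° lat.
west 70.1667, east 70.2500.

70.1667, 70.2500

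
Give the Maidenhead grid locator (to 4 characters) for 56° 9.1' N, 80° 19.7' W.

EO96

Shift to the Maidenhead origin (180°W, 90°S): lon 99.67, lat 146.15.
Field: 99.67/20 → 4 → E, 146.15/10 → 14 → O; chars EO.
Square: 19.67/2 → 9, 6.15/1 → 6; chars 96.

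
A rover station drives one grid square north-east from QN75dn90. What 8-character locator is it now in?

QN75en01

Longitude extended square 9; +1 → 10, wraps to 0, carry into subsquare.
Longitude subsquare d = 3; +1 → 4 = e.
Latitude extended square 0; +1 → 1.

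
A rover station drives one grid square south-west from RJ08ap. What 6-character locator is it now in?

Longitude subsquare a = 0; −1 → -1, wraps to 23 = x, carry into square.
Longitude square 0; −1 → -1, wraps to 9, carry into field.
Longitude field R = 17; −1 → 16 = Q.
Latitude subsquare p = 15; −1 → 14 = o.

QJ98xo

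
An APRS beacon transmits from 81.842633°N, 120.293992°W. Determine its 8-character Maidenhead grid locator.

CR91uu42

Shift to the Maidenhead origin (180°W, 90°S): lon 59.70601, lat 171.84263.
Field: lon ⌊59.70601/20⌋ = 2 → C; lat ⌊171.84263/10⌋ = 17 → R.
Square: lon ⌊19.70601/2⌋ = 9; lat ⌊1.84263/1⌋ = 1.
Subsquare: lon ⌊1.70601/0.0833333⌋ = 20 → u; lat ⌊0.84263/0.0416667⌋ = 20 → u.
Extended square: lon ⌊0.03934/0.00833333⌋ = 4; lat ⌊0.00930/0.00416667⌋ = 2.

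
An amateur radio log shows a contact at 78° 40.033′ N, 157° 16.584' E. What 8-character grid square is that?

QQ88pq30

Shift to the Maidenhead origin (180°W, 90°S): lon 337.27640, lat 168.66722.
Field: lon ⌊337.27640/20⌋ = 16 → Q; lat ⌊168.66722/10⌋ = 16 → Q.
Square: lon ⌊17.27640/2⌋ = 8; lat ⌊8.66722/1⌋ = 8.
Subsquare: lon ⌊1.27640/0.0833333⌋ = 15 → p; lat ⌊0.66722/0.0416667⌋ = 16 → q.
Extended square: lon ⌊0.02640/0.00833333⌋ = 3; lat ⌊0.00055/0.00416667⌋ = 0.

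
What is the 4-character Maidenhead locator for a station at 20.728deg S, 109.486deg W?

Add 180° to longitude and 90° to latitude: 70.51, 69.27.
Field (20°×10°, letters A–R): lon ⌊70.51/20⌋ = 3 → D; lat ⌊69.27/10⌋ = 6 → G.
Square (2°×1°, digits 0–9): lon ⌊10.51/2⌋ = 5; lat ⌊9.27/1⌋ = 9.

DG59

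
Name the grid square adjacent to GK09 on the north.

Latitude square 9; +1 → 10, wraps to 0, carry into field.
Latitude field K = 10; +1 → 11 = L.
The longitude characters are unchanged.

GL00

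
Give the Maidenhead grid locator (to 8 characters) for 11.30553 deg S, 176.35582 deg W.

AH18tq76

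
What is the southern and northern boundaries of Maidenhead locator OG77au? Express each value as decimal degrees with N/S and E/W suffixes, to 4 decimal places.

22.1667° S, 22.1250° S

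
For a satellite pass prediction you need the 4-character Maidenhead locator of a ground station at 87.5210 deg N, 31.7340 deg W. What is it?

Offset from 180°W / 90°S: lon 148.27°, lat 177.52°.
Field (20°×10°, letters A–R): 148.27/20 → 7 → H, 177.52/10 → 17 → R; chars HR.
Square (2°×1°, digits 0–9): 8.27/2 → 4, 7.52/1 → 7; chars 47.

HR47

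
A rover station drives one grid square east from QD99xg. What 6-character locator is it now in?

RD09ag

Longitude subsquare x = 23; +1 → 24, wraps to 0 = a, carry into square.
Longitude square 9; +1 → 10, wraps to 0, carry into field.
Longitude field Q = 16; +1 → 17 = R.
The latitude characters are unchanged.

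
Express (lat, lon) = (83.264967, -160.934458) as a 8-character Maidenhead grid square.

AR93mg73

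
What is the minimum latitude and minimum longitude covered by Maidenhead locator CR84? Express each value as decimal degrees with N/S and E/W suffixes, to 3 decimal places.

84.000° N, 124.000° W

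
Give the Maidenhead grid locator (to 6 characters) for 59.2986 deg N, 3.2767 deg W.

IO89ih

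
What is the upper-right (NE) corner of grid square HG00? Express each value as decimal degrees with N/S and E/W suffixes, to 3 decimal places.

29.000° S, 38.000° W

Field H=7, G=6: +7·20° lon, +6·10° lat → SW at lon -40°, lat -30°.
Square 0, 0: +0·2° lon, +0·1° lat → SW at lon -40°, lat -30°.
Cell spans 2° lon × 1° lat. NE corner is SW corner plus one full cell.
latitude 29.000° S, longitude 38.000° W.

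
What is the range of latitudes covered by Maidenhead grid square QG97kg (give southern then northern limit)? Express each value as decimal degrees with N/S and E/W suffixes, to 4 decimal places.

22.7500° S, 22.7083° S

Field Q=16, G=6: +16·20° lon, +6·10° lat → SW at lon 140°, lat -30°.
Square 9, 7: +9·2° lon, +7·1° lat → SW at lon 158°, lat -23°.
Subsquare k=10, g=6: +10·0.0833333° lon, +6·0.0416667° lat → SW at lon 158.833°, lat -22.75°.
Cell spans 0.0833333° lon × 0.0416667° lat.
south 22.7500° S, north 22.7083° S.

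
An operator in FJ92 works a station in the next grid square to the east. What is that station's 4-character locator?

GJ02

Longitude square 9; +1 → 10, wraps to 0, carry into field.
Longitude field F = 5; +1 → 6 = G.
The latitude characters are unchanged.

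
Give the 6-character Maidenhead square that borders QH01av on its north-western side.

PH91xw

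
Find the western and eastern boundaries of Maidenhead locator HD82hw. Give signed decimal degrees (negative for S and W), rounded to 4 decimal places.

-23.4167, -23.3333

Field H=7, D=3: +7·20° lon, +3·10° lat → SW at lon -40°, lat -60°.
Square 8, 2: +8·2° lon, +2·1° lat → SW at lon -24°, lat -58°.
Subsquare h=7, w=22: +7·0.0833333° lon, +22·0.0416667° lat → SW at lon -23.4167°, lat -57.0833°.
Cell spans 0.0833333° lon × 0.0416667° lat.
west -23.4167, east -23.3333.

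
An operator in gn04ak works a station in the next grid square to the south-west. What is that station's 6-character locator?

FN94xj

Longitude subsquare a = 0; −1 → -1, wraps to 23 = x, carry into square.
Longitude square 0; −1 → -1, wraps to 9, carry into field.
Longitude field G = 6; −1 → 5 = F.
Latitude subsquare k = 10; −1 → 9 = j.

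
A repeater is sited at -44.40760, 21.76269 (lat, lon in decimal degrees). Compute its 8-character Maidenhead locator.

KE05vo12

Offset from 180°W / 90°S: lon 201.76269°, lat 45.59240°.
Field: 201.76269/20 → 10 → K, 45.59240/10 → 4 → E; chars KE.
Square: 1.76269/2 → 0, 5.59240/1 → 5; chars 05.
Subsquare: 1.76269/0.0833333 → 21 → v, 0.59240/0.0416667 → 14 → o; chars vo.
Extended square: 0.01269/0.00833333 → 1, 0.00907/0.00416667 → 2; chars 12.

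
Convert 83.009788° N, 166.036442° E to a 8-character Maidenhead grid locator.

RR33aa42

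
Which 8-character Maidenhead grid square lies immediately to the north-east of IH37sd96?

IH37td07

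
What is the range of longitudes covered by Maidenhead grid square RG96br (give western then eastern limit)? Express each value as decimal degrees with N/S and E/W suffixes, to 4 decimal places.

178.0833° E, 178.1667° E

Field R=17, G=6: +17·20° lon, +6·10° lat → SW at lon 160°, lat -30°.
Square 9, 6: +9·2° lon, +6·1° lat → SW at lon 178°, lat -24°.
Subsquare b=1, r=17: +1·0.0833333° lon, +17·0.0416667° lat → SW at lon 178.083°, lat -23.2917°.
Cell spans 0.0833333° lon × 0.0416667° lat.
west 178.0833° E, east 178.1667° E.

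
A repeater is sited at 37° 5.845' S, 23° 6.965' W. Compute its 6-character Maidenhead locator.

HF82kv

Offset from 180°W / 90°S: lon 156.8839°, lat 52.9026°.
Field: 156.8839/20 → 7 → H, 52.9026/10 → 5 → F; chars HF.
Square: 16.8839/2 → 8, 2.9026/1 → 2; chars 82.
Subsquare: 0.8839/0.0833333 → 10 → k, 0.9026/0.0416667 → 21 → v; chars kv.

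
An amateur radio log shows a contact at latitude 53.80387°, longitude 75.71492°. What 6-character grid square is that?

Offset from 180°W / 90°S: lon 255.7149°, lat 143.8039°.
Field: lon ⌊255.7149/20⌋ = 12 → M; lat ⌊143.8039/10⌋ = 14 → O.
Square: lon ⌊15.7149/2⌋ = 7; lat ⌊3.8039/1⌋ = 3.
Subsquare: lon ⌊1.7149/0.0833333⌋ = 20 → u; lat ⌊0.8039/0.0416667⌋ = 19 → t.

MO73ut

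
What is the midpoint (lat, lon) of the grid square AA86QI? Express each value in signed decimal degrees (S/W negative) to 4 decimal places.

-83.6458, -162.6250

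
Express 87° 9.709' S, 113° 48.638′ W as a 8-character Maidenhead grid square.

DA32cu21

Add 180° to longitude and 90° to latitude: 66.18937, 2.83818.
Field: 66.18937/20 → 3 → D, 2.83818/10 → 0 → A; chars DA.
Square: 6.18937/2 → 3, 2.83818/1 → 2; chars 32.
Subsquare: 0.18937/0.0833333 → 2 → c, 0.83818/0.0416667 → 20 → u; chars cu.
Extended square: 0.02270/0.00833333 → 2, 0.00485/0.00416667 → 1; chars 21.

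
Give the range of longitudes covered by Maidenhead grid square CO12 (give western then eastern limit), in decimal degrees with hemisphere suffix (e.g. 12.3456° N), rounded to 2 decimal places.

Field C=2, O=14: +2·20° lon, +14·10° lat → SW at lon -140°, lat 50°.
Square 1, 2: +1·2° lon, +2·1° lat → SW at lon -138°, lat 52°.
Cell spans 2° lon × 1° lat.
west 138.00° W, east 136.00° W.

138.00° W, 136.00° W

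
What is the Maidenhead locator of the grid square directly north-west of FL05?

Longitude square 0; −1 → -1, wraps to 9, carry into field.
Longitude field F = 5; −1 → 4 = E.
Latitude square 5; +1 → 6.

EL96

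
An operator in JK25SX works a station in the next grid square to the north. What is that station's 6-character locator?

Latitude subsquare x = 23; +1 → 24, wraps to 0 = a, carry into square.
Latitude square 5; +1 → 6.
The longitude characters are unchanged.

JK26sa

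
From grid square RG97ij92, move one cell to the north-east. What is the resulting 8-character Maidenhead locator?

RG97jj03

Longitude extended square 9; +1 → 10, wraps to 0, carry into subsquare.
Longitude subsquare i = 8; +1 → 9 = j.
Latitude extended square 2; +1 → 3.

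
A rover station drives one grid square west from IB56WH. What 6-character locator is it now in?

Longitude subsquare w = 22; −1 → 21 = v.
The latitude characters are unchanged.

IB56vh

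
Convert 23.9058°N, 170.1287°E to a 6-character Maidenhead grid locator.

Offset from 180°W / 90°S: lon 350.1287°, lat 113.9058°.
Field: 350.1287/20 → 17 → R, 113.9058/10 → 11 → L; chars RL.
Square: 10.1287/2 → 5, 3.9058/1 → 3; chars 53.
Subsquare: 0.1287/0.0833333 → 1 → b, 0.9058/0.0416667 → 21 → v; chars bv.

RL53bv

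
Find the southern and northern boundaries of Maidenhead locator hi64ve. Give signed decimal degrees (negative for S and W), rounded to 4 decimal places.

-5.8333, -5.7917

Field H=7, I=8: +7·20° lon, +8·10° lat → SW at lon -40°, lat -10°.
Square 6, 4: +6·2° lon, +4·1° lat → SW at lon -28°, lat -6°.
Subsquare v=21, e=4: +21·0.0833333° lon, +4·0.0416667° lat → SW at lon -26.25°, lat -5.83333°.
Cell spans 0.0833333° lon × 0.0416667° lat.
south -5.8333, north -5.7917.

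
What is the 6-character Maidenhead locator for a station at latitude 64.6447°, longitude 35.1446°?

Shift to the Maidenhead origin (180°W, 90°S): lon 215.1446, lat 154.6447.
Field: lon ⌊215.1446/20⌋ = 10 → K; lat ⌊154.6447/10⌋ = 15 → P.
Square: lon ⌊15.1446/2⌋ = 7; lat ⌊4.6447/1⌋ = 4.
Subsquare: lon ⌊1.1446/0.0833333⌋ = 13 → n; lat ⌊0.6447/0.0416667⌋ = 15 → p.

KP74np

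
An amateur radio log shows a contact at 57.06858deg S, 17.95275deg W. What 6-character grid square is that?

ID12aw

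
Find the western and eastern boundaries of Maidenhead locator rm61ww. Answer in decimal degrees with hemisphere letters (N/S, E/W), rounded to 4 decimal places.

173.8333° E, 173.9167° E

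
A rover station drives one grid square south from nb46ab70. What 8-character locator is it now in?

Latitude extended square 0; −1 → -1, wraps to 9, carry into subsquare.
Latitude subsquare b = 1; −1 → 0 = a.
The longitude characters are unchanged.

NB46aa79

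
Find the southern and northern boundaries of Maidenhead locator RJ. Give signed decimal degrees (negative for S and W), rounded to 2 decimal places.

0.00, 10.00

Field R=17, J=9: +17·20° lon, +9·10° lat → SW at lon 160°, lat 0°.
Cell spans 20° lon × 10° lat.
south 0.00, north 10.00.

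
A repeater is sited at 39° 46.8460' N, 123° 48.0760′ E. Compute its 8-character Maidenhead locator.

Add 180° to longitude and 90° to latitude: 303.80127, 129.78077.
Field: lon ⌊303.80127/20⌋ = 15 → P; lat ⌊129.78077/10⌋ = 12 → M.
Square: lon ⌊3.80127/2⌋ = 1; lat ⌊9.78077/1⌋ = 9.
Subsquare: lon ⌊1.80127/0.0833333⌋ = 21 → v; lat ⌊0.78077/0.0416667⌋ = 18 → s.
Extended square: lon ⌊0.05127/0.00833333⌋ = 6; lat ⌊0.03077/0.00416667⌋ = 7.

PM19vs67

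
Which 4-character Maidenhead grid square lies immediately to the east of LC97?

MC07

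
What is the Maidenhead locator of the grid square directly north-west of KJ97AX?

KJ88xa

Longitude subsquare a = 0; −1 → -1, wraps to 23 = x, carry into square.
Longitude square 9; −1 → 8.
Latitude subsquare x = 23; +1 → 24, wraps to 0 = a, carry into square.
Latitude square 7; +1 → 8.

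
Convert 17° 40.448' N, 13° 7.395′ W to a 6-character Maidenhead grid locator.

Shift to the Maidenhead origin (180°W, 90°S): lon 166.8767, lat 107.6741.
Field (20°×10°, letters A–R): 166.8767/20 → 8 → I, 107.6741/10 → 10 → K; chars IK.
Square (2°×1°, digits 0–9): 6.8767/2 → 3, 7.6741/1 → 7; chars 37.
Subsquare (5′×2.5′, letters a–x): 0.8767/0.0833333 → 10 → k, 0.6741/0.0416667 → 16 → q; chars kq.

IK37kq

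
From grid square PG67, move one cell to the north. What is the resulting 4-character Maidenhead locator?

Latitude square 7; +1 → 8.
The longitude characters are unchanged.

PG68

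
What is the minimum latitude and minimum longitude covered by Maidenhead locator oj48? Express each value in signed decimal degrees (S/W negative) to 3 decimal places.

Field O=14, J=9: +14·20° lon, +9·10° lat → SW at lon 100°, lat 0°.
Square 4, 8: +4·2° lon, +8·1° lat → SW at lon 108°, lat 8°.
latitude 8.000, longitude 108.000.

8.000, 108.000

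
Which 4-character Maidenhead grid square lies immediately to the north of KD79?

Latitude square 9; +1 → 10, wraps to 0, carry into field.
Latitude field D = 3; +1 → 4 = E.
The longitude characters are unchanged.

KE70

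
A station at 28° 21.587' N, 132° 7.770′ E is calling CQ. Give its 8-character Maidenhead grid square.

PL68bi56

Add 180° to longitude and 90° to latitude: 312.12950, 118.35978.
Field (20°×10°, letters A–R): lon ⌊312.12950/20⌋ = 15 → P; lat ⌊118.35978/10⌋ = 11 → L.
Square (2°×1°, digits 0–9): lon ⌊12.12950/2⌋ = 6; lat ⌊8.35978/1⌋ = 8.
Subsquare (5′×2.5′, letters a–x): lon ⌊0.12950/0.0833333⌋ = 1 → b; lat ⌊0.35978/0.0416667⌋ = 8 → i.
Extended square (30″×15″, digits 0–9): lon ⌊0.04617/0.00833333⌋ = 5; lat ⌊0.02645/0.00416667⌋ = 6.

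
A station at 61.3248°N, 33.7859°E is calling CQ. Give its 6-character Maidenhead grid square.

Shift to the Maidenhead origin (180°W, 90°S): lon 213.7859, lat 151.3248.
Field: 213.7859/20 → 10 → K, 151.3248/10 → 15 → P; chars KP.
Square: 13.7859/2 → 6, 1.3248/1 → 1; chars 61.
Subsquare: 1.7859/0.0833333 → 21 → v, 0.3248/0.0416667 → 7 → h; chars vh.

KP61vh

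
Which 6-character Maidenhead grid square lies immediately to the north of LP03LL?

LP03lm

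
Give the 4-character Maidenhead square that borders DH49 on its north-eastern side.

DI50

Longitude square 4; +1 → 5.
Latitude square 9; +1 → 10, wraps to 0, carry into field.
Latitude field H = 7; +1 → 8 = I.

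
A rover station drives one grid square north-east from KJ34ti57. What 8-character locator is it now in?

Longitude extended square 5; +1 → 6.
Latitude extended square 7; +1 → 8.

KJ34ti68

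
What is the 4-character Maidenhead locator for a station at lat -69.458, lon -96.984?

Offset from 180°W / 90°S: lon 83.02°, lat 20.54°.
Field: 83.02/20 → 4 → E, 20.54/10 → 2 → C; chars EC.
Square: 3.02/2 → 1, 0.54/1 → 0; chars 10.

EC10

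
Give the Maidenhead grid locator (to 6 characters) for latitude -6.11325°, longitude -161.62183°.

AI93ev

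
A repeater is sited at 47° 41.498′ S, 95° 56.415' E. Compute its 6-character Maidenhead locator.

NE72xh

Shift to the Maidenhead origin (180°W, 90°S): lon 275.9402, lat 42.3084.
Field: lon ⌊275.9402/20⌋ = 13 → N; lat ⌊42.3084/10⌋ = 4 → E.
Square: lon ⌊15.9402/2⌋ = 7; lat ⌊2.3084/1⌋ = 2.
Subsquare: lon ⌊1.9402/0.0833333⌋ = 23 → x; lat ⌊0.3084/0.0416667⌋ = 7 → h.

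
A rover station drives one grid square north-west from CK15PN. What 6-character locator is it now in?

Longitude subsquare p = 15; −1 → 14 = o.
Latitude subsquare n = 13; +1 → 14 = o.

CK15oo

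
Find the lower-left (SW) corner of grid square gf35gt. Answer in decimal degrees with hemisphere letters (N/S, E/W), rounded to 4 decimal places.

Field G=6, F=5: +6·20° lon, +5·10° lat → SW at lon -60°, lat -40°.
Square 3, 5: +3·2° lon, +5·1° lat → SW at lon -54°, lat -35°.
Subsquare g=6, t=19: +6·0.0833333° lon, +19·0.0416667° lat → SW at lon -53.5°, lat -34.2083°.
latitude 34.2083° S, longitude 53.5000° W.

34.2083° S, 53.5000° W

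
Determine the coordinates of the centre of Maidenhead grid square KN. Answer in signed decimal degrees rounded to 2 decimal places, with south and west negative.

Field K=10, N=13: +10·20° lon, +13·10° lat → SW at lon 20°, lat 40°.
Cell spans 20° lon × 10° lat. Centre is SW corner plus half of each.
latitude 45.00, longitude 30.00.

45.00, 30.00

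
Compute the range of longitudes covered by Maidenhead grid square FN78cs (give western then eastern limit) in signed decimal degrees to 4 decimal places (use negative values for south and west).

-65.8333, -65.7500

Field F=5, N=13: +5·20° lon, +13·10° lat → SW at lon -80°, lat 40°.
Square 7, 8: +7·2° lon, +8·1° lat → SW at lon -66°, lat 48°.
Subsquare c=2, s=18: +2·0.0833333° lon, +18·0.0416667° lat → SW at lon -65.8333°, lat 48.75°.
Cell spans 0.0833333° lon × 0.0416667° lat.
west -65.8333, east -65.7500.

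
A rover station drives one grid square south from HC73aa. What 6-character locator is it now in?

HC72ax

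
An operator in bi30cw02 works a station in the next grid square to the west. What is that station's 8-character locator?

Longitude extended square 0; −1 → -1, wraps to 9, carry into subsquare.
Longitude subsquare c = 2; −1 → 1 = b.
The latitude characters are unchanged.

BI30bw92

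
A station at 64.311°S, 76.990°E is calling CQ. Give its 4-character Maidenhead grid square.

MC85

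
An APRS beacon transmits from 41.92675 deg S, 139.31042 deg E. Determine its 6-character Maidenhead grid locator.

PE98pb

Add 180° to longitude and 90° to latitude: 319.3104, 48.0733.
Field: lon ⌊319.3104/20⌋ = 15 → P; lat ⌊48.0733/10⌋ = 4 → E.
Square: lon ⌊19.3104/2⌋ = 9; lat ⌊8.0733/1⌋ = 8.
Subsquare: lon ⌊1.3104/0.0833333⌋ = 15 → p; lat ⌊0.0733/0.0416667⌋ = 1 → b.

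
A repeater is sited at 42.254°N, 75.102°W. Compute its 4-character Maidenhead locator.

FN22

Add 180° to longitude and 90° to latitude: 104.90, 132.25.
Field: lon ⌊104.90/20⌋ = 5 → F; lat ⌊132.25/10⌋ = 13 → N.
Square: lon ⌊4.90/2⌋ = 2; lat ⌊2.25/1⌋ = 2.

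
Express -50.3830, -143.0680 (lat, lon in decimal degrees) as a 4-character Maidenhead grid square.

BD89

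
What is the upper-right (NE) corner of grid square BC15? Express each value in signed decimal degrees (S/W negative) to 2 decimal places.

Field B=1, C=2: +1·20° lon, +2·10° lat → SW at lon -160°, lat -70°.
Square 1, 5: +1·2° lon, +5·1° lat → SW at lon -158°, lat -65°.
Cell spans 2° lon × 1° lat. NE corner is SW corner plus one full cell.
latitude -64.00, longitude -156.00.

-64.00, -156.00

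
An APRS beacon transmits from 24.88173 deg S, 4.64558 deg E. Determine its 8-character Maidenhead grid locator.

JG25hc78

Add 180° to longitude and 90° to latitude: 184.64558, 65.11827.
Field: lon ⌊184.64558/20⌋ = 9 → J; lat ⌊65.11827/10⌋ = 6 → G.
Square: lon ⌊4.64558/2⌋ = 2; lat ⌊5.11827/1⌋ = 5.
Subsquare: lon ⌊0.64558/0.0833333⌋ = 7 → h; lat ⌊0.11827/0.0416667⌋ = 2 → c.
Extended square: lon ⌊0.06225/0.00833333⌋ = 7; lat ⌊0.03494/0.00416667⌋ = 8.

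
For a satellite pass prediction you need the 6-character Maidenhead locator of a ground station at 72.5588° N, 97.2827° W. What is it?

EQ12in

Add 180° to longitude and 90° to latitude: 82.7173, 162.5588.
Field: 82.7173/20 → 4 → E, 162.5588/10 → 16 → Q; chars EQ.
Square: 2.7173/2 → 1, 2.5588/1 → 2; chars 12.
Subsquare: 0.7173/0.0833333 → 8 → i, 0.5588/0.0416667 → 13 → n; chars in.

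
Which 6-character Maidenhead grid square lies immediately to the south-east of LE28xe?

LE38ad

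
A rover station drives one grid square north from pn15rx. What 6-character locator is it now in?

Latitude subsquare x = 23; +1 → 24, wraps to 0 = a, carry into square.
Latitude square 5; +1 → 6.
The longitude characters are unchanged.

PN16ra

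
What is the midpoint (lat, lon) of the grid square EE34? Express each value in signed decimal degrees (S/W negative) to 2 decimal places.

-45.50, -93.00

Field E=4, E=4: +4·20° lon, +4·10° lat → SW at lon -100°, lat -50°.
Square 3, 4: +3·2° lon, +4·1° lat → SW at lon -94°, lat -46°.
Cell spans 2° lon × 1° lat. Centre is SW corner plus half of each.
latitude -45.50, longitude -93.00.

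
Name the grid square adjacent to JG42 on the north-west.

JG33

Longitude square 4; −1 → 3.
Latitude square 2; +1 → 3.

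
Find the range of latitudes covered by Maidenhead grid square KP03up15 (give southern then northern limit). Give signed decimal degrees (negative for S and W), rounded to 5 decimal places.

Field K=10, P=15: +10·20° lon, +15·10° lat → SW at lon 20°, lat 60°.
Square 0, 3: +0·2° lon, +3·1° lat → SW at lon 20°, lat 63°.
Subsquare u=20, p=15: +20·0.0833333° lon, +15·0.0416667° lat → SW at lon 21.6667°, lat 63.625°.
Extended square 1, 5: +1·0.00833333° lon, +5·0.00416667° lat → SW at lon 21.675°, lat 63.6458°.
Cell spans 0.00833333° lon × 0.00416667° lat.
south 63.64583, north 63.65000.

63.64583, 63.65000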